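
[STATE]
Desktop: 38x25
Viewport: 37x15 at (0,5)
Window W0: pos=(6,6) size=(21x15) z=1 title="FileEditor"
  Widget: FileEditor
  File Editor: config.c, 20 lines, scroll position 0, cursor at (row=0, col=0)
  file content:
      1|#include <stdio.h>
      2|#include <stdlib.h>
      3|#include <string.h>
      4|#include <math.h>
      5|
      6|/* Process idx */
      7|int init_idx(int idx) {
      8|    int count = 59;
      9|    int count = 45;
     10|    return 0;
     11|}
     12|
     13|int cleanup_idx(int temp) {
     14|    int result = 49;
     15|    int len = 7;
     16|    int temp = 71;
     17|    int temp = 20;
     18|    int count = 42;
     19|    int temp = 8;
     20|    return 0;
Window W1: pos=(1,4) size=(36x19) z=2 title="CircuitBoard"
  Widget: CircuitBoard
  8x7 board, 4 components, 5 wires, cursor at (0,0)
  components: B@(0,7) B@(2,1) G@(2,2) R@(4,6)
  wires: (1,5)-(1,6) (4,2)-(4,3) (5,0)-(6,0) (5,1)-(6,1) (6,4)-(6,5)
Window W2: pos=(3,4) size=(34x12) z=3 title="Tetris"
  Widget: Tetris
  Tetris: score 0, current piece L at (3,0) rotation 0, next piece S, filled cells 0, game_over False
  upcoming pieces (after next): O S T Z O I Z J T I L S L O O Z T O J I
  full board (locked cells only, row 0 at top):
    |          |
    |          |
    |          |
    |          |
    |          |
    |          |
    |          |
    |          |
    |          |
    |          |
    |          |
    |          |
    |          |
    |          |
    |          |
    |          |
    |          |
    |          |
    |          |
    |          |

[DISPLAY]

 ┃ ┃ Tetris                         ┃
 ┠─┠────────────────────────────────┨
 ┃ ┃          │Next:                ┃
 ┃0┃          │ ░░                  ┃
 ┃ ┃          │░░                   ┃
 ┃1┃          │                     ┃
 ┃ ┃          │                     ┃
 ┃2┃          │                     ┃
 ┃ ┃          │Score:               ┃
 ┃3┃          │0                    ┃
 ┃ ┗━━━━━━━━━━━━━━━━━━━━━━━━━━━━━━━━┛
 ┃4           · ─ ·           R     ┃
 ┃                                  ┃
 ┃5   ·   ·                         ┃
 ┃    │   │                         ┃


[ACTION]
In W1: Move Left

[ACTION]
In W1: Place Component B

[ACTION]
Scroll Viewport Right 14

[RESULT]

┃ ┃ Tetris                         ┃ 
┠─┠────────────────────────────────┨ 
┃ ┃          │Next:                ┃ 
┃0┃          │ ░░                  ┃ 
┃ ┃          │░░                   ┃ 
┃1┃          │                     ┃ 
┃ ┃          │                     ┃ 
┃2┃          │                     ┃ 
┃ ┃          │Score:               ┃ 
┃3┃          │0                    ┃ 
┃ ┗━━━━━━━━━━━━━━━━━━━━━━━━━━━━━━━━┛ 
┃4           · ─ ·           R     ┃ 
┃                                  ┃ 
┃5   ·   ·                         ┃ 
┃    │   │                         ┃ 


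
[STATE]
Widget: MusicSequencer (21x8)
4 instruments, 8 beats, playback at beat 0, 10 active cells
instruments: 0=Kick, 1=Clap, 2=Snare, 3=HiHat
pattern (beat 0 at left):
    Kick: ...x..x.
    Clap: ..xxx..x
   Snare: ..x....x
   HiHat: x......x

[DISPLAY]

      ▼1234567       
  Kick···█··█·       
  Clap··███··█       
 Snare··█····█       
 HiHat█······█       
                     
                     
                     


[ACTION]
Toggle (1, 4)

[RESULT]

      ▼1234567       
  Kick···█··█·       
  Clap··██···█       
 Snare··█····█       
 HiHat█······█       
                     
                     
                     


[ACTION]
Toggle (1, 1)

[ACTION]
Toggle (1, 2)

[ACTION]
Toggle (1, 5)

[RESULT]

      ▼1234567       
  Kick···█··█·       
  Clap·█·█·█·█       
 Snare··█····█       
 HiHat█······█       
                     
                     
                     


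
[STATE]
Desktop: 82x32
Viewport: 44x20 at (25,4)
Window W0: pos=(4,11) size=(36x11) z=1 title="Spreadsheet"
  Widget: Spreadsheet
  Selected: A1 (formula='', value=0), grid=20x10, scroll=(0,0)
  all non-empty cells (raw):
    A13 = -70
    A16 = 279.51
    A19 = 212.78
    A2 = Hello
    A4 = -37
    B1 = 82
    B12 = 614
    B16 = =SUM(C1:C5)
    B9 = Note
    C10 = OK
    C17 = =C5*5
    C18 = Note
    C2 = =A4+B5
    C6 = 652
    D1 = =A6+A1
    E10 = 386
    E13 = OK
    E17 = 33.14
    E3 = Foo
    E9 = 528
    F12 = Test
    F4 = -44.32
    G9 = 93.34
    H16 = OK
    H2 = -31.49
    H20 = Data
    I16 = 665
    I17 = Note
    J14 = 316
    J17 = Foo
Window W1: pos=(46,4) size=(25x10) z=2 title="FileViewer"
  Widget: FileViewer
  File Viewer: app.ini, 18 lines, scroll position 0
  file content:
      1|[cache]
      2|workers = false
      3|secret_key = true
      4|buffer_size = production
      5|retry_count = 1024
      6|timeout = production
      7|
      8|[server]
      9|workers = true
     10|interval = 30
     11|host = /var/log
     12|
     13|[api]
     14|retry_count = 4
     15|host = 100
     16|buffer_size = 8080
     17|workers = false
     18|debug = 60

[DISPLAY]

                     ┏━━━━━━━━━━━━━━━━━━━━━━
                     ┃ FileViewer           
                     ┠──────────────────────
                     ┃[cache]               
                     ┃workers = false       
                     ┃secret_key = true     
                     ┃buffer_size = producti
━━━━━━━━━━━━━━┓      ┃retry_count = 1024    
              ┃      ┃timeout = production  
──────────────┨      ┗━━━━━━━━━━━━━━━━━━━━━━
              ┃                             
   C       D  ┃                             
--------------┃                             
       0      ┃                             
     -37      ┃                             
       0      ┃                             
       0      ┃                             
━━━━━━━━━━━━━━┛                             
                                            
                                            


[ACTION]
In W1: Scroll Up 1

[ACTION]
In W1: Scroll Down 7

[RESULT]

                     ┏━━━━━━━━━━━━━━━━━━━━━━
                     ┃ FileViewer           
                     ┠──────────────────────
                     ┃[server]              
                     ┃workers = true        
                     ┃interval = 30         
                     ┃host = /var/log       
━━━━━━━━━━━━━━┓      ┃                      
              ┃      ┃[api]                 
──────────────┨      ┗━━━━━━━━━━━━━━━━━━━━━━
              ┃                             
   C       D  ┃                             
--------------┃                             
       0      ┃                             
     -37      ┃                             
       0      ┃                             
       0      ┃                             
━━━━━━━━━━━━━━┛                             
                                            
                                            


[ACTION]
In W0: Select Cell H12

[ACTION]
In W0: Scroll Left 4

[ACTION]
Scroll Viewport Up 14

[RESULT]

                                            
                                            
                                            
                                            
                     ┏━━━━━━━━━━━━━━━━━━━━━━
                     ┃ FileViewer           
                     ┠──────────────────────
                     ┃[server]              
                     ┃workers = true        
                     ┃interval = 30         
                     ┃host = /var/log       
━━━━━━━━━━━━━━┓      ┃                      
              ┃      ┃[api]                 
──────────────┨      ┗━━━━━━━━━━━━━━━━━━━━━━
              ┃                             
   C       D  ┃                             
--------------┃                             
       0      ┃                             
     -37      ┃                             
       0      ┃                             


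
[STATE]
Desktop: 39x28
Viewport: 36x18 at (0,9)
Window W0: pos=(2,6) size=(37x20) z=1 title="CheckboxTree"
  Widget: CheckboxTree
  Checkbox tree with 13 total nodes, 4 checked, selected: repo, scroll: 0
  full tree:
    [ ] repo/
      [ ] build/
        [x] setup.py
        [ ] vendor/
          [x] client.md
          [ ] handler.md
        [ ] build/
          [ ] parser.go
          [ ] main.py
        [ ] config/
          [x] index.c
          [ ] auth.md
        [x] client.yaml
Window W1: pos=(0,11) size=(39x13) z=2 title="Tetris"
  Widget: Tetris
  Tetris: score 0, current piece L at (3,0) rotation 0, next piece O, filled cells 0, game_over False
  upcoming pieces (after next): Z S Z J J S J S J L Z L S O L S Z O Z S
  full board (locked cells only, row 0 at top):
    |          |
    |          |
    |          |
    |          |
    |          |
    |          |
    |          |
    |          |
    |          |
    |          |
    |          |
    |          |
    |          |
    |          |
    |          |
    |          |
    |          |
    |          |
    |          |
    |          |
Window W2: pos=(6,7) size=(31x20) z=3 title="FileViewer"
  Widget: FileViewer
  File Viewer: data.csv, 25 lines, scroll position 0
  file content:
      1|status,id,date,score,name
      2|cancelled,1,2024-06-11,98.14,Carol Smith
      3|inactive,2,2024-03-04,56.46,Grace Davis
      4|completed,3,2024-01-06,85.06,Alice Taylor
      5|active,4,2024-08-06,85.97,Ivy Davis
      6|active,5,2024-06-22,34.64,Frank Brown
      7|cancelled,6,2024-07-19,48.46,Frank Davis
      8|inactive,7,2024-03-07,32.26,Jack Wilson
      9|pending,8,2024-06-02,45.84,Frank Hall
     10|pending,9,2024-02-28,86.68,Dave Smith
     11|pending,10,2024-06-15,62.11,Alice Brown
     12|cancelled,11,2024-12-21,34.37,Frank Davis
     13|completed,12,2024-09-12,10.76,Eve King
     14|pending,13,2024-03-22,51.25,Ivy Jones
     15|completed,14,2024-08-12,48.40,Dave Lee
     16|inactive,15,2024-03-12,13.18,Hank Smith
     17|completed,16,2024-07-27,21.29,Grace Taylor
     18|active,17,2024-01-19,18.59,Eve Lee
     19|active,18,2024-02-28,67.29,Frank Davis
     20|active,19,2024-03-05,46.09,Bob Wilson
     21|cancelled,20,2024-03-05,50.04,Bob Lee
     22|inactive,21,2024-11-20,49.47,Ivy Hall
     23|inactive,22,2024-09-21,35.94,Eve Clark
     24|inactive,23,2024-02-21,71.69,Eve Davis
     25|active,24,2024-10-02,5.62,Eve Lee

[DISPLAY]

  ┃>[-┠─────────────────────────────
  ┃   ┃status,id,date,score,name   ▲
┏━━━━━┃cancelled,1,2024-06-11,98.14█
┃ Tetr┃inactive,2,2024-03-04,56.46,░
┠─────┃completed,3,2024-01-06,85.06░
┃     ┃active,4,2024-08-06,85.97,Iv░
┃     ┃active,5,2024-06-22,34.64,Fr░
┃     ┃cancelled,6,2024-07-19,48.46░
┃     ┃inactive,7,2024-03-07,32.26,░
┃     ┃pending,8,2024-06-02,45.84,F░
┃     ┃pending,9,2024-02-28,86.68,D░
┃     ┃pending,10,2024-06-15,62.11,░
┃     ┃cancelled,11,2024-12-21,34.3░
┃     ┃completed,12,2024-09-12,10.7░
┗━━━━━┃pending,13,2024-03-22,51.25,░
  ┃   ┃completed,14,2024-08-12,48.4░
  ┗━━━┃inactive,15,2024-03-12,13.18▼
      ┗━━━━━━━━━━━━━━━━━━━━━━━━━━━━━


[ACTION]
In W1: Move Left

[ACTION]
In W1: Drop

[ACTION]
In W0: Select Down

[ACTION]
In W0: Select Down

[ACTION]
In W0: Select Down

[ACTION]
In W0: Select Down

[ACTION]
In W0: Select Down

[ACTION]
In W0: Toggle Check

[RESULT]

  ┃ [-┠─────────────────────────────
  ┃   ┃status,id,date,score,name   ▲
┏━━━━━┃cancelled,1,2024-06-11,98.14█
┃ Tetr┃inactive,2,2024-03-04,56.46,░
┠─────┃completed,3,2024-01-06,85.06░
┃     ┃active,4,2024-08-06,85.97,Iv░
┃     ┃active,5,2024-06-22,34.64,Fr░
┃     ┃cancelled,6,2024-07-19,48.46░
┃     ┃inactive,7,2024-03-07,32.26,░
┃     ┃pending,8,2024-06-02,45.84,F░
┃     ┃pending,9,2024-02-28,86.68,D░
┃     ┃pending,10,2024-06-15,62.11,░
┃     ┃cancelled,11,2024-12-21,34.3░
┃     ┃completed,12,2024-09-12,10.7░
┗━━━━━┃pending,13,2024-03-22,51.25,░
  ┃   ┃completed,14,2024-08-12,48.4░
  ┗━━━┃inactive,15,2024-03-12,13.18▼
      ┗━━━━━━━━━━━━━━━━━━━━━━━━━━━━━


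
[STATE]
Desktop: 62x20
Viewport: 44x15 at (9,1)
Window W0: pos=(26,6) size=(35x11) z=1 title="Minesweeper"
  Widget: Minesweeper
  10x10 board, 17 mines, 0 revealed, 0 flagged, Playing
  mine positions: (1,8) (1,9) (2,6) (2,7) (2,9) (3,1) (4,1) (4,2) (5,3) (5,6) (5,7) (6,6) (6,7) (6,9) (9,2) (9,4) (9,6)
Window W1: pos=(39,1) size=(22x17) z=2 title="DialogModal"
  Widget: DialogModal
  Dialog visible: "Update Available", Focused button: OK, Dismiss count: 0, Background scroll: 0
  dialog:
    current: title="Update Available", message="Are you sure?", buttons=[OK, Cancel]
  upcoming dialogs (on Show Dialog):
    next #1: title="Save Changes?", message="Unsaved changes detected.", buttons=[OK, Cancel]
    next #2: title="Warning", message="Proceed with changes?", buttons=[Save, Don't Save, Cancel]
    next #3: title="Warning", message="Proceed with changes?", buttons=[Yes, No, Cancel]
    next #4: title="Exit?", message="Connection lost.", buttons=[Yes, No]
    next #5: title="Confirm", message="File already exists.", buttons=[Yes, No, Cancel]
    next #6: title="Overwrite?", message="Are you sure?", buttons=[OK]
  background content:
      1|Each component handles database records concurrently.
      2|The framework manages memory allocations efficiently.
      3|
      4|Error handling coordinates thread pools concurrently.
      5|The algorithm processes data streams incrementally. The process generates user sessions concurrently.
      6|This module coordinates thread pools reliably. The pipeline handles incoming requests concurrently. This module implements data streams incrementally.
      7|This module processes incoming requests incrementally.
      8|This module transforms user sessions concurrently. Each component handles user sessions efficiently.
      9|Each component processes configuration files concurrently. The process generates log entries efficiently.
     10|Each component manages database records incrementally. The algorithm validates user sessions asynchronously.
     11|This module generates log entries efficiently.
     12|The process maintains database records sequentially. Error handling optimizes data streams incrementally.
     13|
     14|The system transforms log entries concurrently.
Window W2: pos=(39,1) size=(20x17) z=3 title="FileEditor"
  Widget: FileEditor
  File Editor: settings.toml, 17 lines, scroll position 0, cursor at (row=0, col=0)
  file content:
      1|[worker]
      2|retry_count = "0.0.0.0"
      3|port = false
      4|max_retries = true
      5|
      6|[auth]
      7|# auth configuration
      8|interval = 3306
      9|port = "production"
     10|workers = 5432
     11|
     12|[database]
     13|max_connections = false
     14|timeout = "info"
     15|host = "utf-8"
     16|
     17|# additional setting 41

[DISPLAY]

                              ┏━━━━━━━━━━━━━
                              ┃ FileEditor  
                              ┠─────────────
                              ┃█worker]     
                              ┃retry_count =
                 ┏━━━━━━━━━━━━┃port = false 
                 ┃ Minesweeper┃max_retries =
                 ┠────────────┃             
                 ┃■■■■■■■■■■  ┃[auth]       
                 ┃■■■■■■■■■■  ┃# auth config
                 ┃■■■■■■■■■■  ┃interval = 33
                 ┃■■■■■■■■■■  ┃port = "produ
                 ┃■■■■■■■■■■  ┃workers = 543
                 ┃■■■■■■■■■■  ┃             
                 ┃■■■■■■■■■■  ┃[database]   


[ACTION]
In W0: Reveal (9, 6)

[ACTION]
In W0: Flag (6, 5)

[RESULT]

                              ┏━━━━━━━━━━━━━
                              ┃ FileEditor  
                              ┠─────────────
                              ┃█worker]     
                              ┃retry_count =
                 ┏━━━━━━━━━━━━┃port = false 
                 ┃ Minesweeper┃max_retries =
                 ┠────────────┃             
                 ┃■■■■■■■■■■  ┃[auth]       
                 ┃■■■■■■■■✹✹  ┃# auth config
                 ┃■■■■■■✹✹■✹  ┃interval = 33
                 ┃■✹■■■■■■■■  ┃port = "produ
                 ┃■✹✹■■■■■■■  ┃workers = 543
                 ┃■■■✹■■✹✹■■  ┃             
                 ┃■■■■■■✹✹■✹  ┃[database]   


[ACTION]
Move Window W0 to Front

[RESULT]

                              ┏━━━━━━━━━━━━━
                              ┃ FileEditor  
                              ┠─────────────
                              ┃█worker]     
                              ┃retry_count =
                 ┏━━━━━━━━━━━━━━━━━━━━━━━━━━
                 ┃ Minesweeper              
                 ┠──────────────────────────
                 ┃■■■■■■■■■■                
                 ┃■■■■■■■■✹✹                
                 ┃■■■■■■✹✹■✹                
                 ┃■✹■■■■■■■■                
                 ┃■✹✹■■■■■■■                
                 ┃■■■✹■■✹✹■■                
                 ┃■■■■■■✹✹■✹                


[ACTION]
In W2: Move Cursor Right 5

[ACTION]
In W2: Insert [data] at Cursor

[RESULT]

                              ┏━━━━━━━━━━━━━
                              ┃ FileEditor  
                              ┠─────────────
                              ┃[workdata█r] 
                              ┃retry_count =
                 ┏━━━━━━━━━━━━━━━━━━━━━━━━━━
                 ┃ Minesweeper              
                 ┠──────────────────────────
                 ┃■■■■■■■■■■                
                 ┃■■■■■■■■✹✹                
                 ┃■■■■■■✹✹■✹                
                 ┃■✹■■■■■■■■                
                 ┃■✹✹■■■■■■■                
                 ┃■■■✹■■✹✹■■                
                 ┃■■■■■■✹✹■✹                


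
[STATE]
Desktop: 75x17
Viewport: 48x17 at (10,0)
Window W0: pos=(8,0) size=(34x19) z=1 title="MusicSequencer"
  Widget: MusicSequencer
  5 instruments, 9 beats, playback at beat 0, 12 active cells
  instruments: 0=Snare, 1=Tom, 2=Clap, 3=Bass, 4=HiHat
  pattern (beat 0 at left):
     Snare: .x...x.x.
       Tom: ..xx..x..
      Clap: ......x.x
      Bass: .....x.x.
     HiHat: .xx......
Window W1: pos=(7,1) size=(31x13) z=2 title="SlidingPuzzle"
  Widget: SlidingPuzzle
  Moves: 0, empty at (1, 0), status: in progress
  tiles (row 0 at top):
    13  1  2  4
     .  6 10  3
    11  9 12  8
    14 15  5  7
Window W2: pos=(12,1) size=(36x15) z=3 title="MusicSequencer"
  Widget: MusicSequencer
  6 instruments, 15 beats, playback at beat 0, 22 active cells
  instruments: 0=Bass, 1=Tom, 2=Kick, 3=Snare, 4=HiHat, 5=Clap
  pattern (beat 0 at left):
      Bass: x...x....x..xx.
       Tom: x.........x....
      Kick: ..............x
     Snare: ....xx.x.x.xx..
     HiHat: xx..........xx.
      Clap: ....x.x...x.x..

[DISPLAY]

━━━━━━━━━━━━━━━━━━━━━━━━━━━━━━━┓                
━━┏━━━━━━━━━━━━━━━━━━━━━━━━━━━━━━━━━━┓          
li┃ MusicSequencer                   ┃          
──┠──────────────────────────────────┨          
──┃      ▼12345678901234             ┃          
13┃  Bass█···█····█··██·             ┃          
──┃   Tom█·········█····             ┃          
  ┃  Kick··············█             ┃          
──┃ Snare····██·█·█·██··             ┃          
11┃ HiHat██··········██·             ┃          
──┃  Clap····█·█···█·█··             ┃          
14┃                                  ┃          
──┃                                  ┃          
━━┃                                  ┃          
  ┃                                  ┃          
  ┗━━━━━━━━━━━━━━━━━━━━━━━━━━━━━━━━━━┛          
                               ┃                


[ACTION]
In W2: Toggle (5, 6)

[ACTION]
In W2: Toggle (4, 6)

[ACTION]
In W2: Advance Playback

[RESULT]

━━━━━━━━━━━━━━━━━━━━━━━━━━━━━━━┓                
━━┏━━━━━━━━━━━━━━━━━━━━━━━━━━━━━━━━━━┓          
li┃ MusicSequencer                   ┃          
──┠──────────────────────────────────┨          
──┃      0▼2345678901234             ┃          
13┃  Bass█···█····█··██·             ┃          
──┃   Tom█·········█····             ┃          
  ┃  Kick··············█             ┃          
──┃ Snare····██·█·█·██··             ┃          
11┃ HiHat██····█·····██·             ┃          
──┃  Clap····█·····█·█··             ┃          
14┃                                  ┃          
──┃                                  ┃          
━━┃                                  ┃          
  ┃                                  ┃          
  ┗━━━━━━━━━━━━━━━━━━━━━━━━━━━━━━━━━━┛          
                               ┃                


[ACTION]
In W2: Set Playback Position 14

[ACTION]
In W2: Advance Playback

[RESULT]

━━━━━━━━━━━━━━━━━━━━━━━━━━━━━━━┓                
━━┏━━━━━━━━━━━━━━━━━━━━━━━━━━━━━━━━━━┓          
li┃ MusicSequencer                   ┃          
──┠──────────────────────────────────┨          
──┃      ▼12345678901234             ┃          
13┃  Bass█···█····█··██·             ┃          
──┃   Tom█·········█····             ┃          
  ┃  Kick··············█             ┃          
──┃ Snare····██·█·█·██··             ┃          
11┃ HiHat██····█·····██·             ┃          
──┃  Clap····█·····█·█··             ┃          
14┃                                  ┃          
──┃                                  ┃          
━━┃                                  ┃          
  ┃                                  ┃          
  ┗━━━━━━━━━━━━━━━━━━━━━━━━━━━━━━━━━━┛          
                               ┃                


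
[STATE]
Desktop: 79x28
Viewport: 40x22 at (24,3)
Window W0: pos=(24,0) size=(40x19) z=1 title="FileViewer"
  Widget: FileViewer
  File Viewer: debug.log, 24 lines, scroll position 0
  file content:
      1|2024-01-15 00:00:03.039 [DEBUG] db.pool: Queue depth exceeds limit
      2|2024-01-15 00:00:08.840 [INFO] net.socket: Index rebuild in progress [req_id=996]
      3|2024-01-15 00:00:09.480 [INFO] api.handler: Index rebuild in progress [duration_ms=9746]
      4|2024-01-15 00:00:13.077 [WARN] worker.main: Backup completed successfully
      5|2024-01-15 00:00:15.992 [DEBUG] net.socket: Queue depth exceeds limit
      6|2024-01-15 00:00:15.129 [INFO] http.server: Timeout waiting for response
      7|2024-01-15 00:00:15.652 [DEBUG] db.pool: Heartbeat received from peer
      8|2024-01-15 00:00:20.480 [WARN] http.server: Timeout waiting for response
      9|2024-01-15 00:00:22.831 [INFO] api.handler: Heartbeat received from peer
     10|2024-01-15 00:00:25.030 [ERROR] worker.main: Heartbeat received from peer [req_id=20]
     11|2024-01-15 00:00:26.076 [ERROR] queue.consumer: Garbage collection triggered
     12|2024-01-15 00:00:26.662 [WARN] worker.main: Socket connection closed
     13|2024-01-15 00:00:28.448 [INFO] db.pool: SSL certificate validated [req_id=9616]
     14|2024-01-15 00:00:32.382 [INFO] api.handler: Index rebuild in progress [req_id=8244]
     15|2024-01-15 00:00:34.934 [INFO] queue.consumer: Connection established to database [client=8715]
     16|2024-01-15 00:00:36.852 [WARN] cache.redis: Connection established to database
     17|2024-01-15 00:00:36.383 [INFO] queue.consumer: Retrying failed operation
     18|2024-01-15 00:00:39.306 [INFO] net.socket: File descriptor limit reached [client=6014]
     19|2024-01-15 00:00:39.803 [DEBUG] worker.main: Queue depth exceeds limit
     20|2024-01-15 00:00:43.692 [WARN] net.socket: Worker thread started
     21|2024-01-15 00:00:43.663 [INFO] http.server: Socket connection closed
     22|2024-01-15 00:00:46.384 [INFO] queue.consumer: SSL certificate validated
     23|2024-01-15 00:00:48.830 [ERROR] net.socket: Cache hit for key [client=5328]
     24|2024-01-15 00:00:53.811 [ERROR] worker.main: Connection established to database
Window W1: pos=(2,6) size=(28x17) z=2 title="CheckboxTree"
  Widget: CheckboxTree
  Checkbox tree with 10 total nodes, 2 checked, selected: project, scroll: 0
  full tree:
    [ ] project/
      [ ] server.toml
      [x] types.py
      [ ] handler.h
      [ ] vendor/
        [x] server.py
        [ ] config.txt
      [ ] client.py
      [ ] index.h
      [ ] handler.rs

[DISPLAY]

┃2024-01-15 00:00:03.039 [DEBUG] db.po▲┃
┃2024-01-15 00:00:08.840 [INFO] net.so█┃
┃2024-01-15 00:00:09.480 [INFO] api.ha░┃
━━━━━┓01-15 00:00:13.077 [WARN] worker░┃
     ┃01-15 00:00:15.992 [DEBUG] net.s░┃
─────┨01-15 00:00:15.129 [INFO] http.s░┃
     ┃01-15 00:00:15.652 [DEBUG] db.po░┃
     ┃01-15 00:00:20.480 [WARN] http.s░┃
     ┃01-15 00:00:22.831 [INFO] api.ha░┃
     ┃01-15 00:00:25.030 [ERROR] worke░┃
     ┃01-15 00:00:26.076 [ERROR] queue░┃
     ┃01-15 00:00:26.662 [WARN] worker░┃
     ┃01-15 00:00:28.448 [INFO] db.poo░┃
     ┃01-15 00:00:32.382 [INFO] api.ha░┃
     ┃01-15 00:00:34.934 [INFO] queue.▼┃
     ┃━━━━━━━━━━━━━━━━━━━━━━━━━━━━━━━━━┛
     ┃                                  
     ┃                                  
     ┃                                  
━━━━━┛                                  
                                        
                                        


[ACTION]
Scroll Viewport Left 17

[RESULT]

                 ┃2024-01-15 00:00:03.03
                 ┃2024-01-15 00:00:08.84
                 ┃2024-01-15 00:00:09.48
━━━━━━━━━━━━━━━━━━━━━━┓01-15 00:00:13.07
ckboxTree             ┃01-15 00:00:15.99
──────────────────────┨01-15 00:00:15.12
 project/             ┃01-15 00:00:15.65
 ] server.toml        ┃01-15 00:00:20.48
x] types.py           ┃01-15 00:00:22.83
 ] handler.h          ┃01-15 00:00:25.03
-] vendor/            ┃01-15 00:00:26.07
 [x] server.py        ┃01-15 00:00:26.66
 [ ] config.txt       ┃01-15 00:00:28.44
 ] client.py          ┃01-15 00:00:32.38
 ] index.h            ┃01-15 00:00:34.93
 ] handler.rs         ┃━━━━━━━━━━━━━━━━━
                      ┃                 
                      ┃                 
                      ┃                 
━━━━━━━━━━━━━━━━━━━━━━┛                 
                                        
                                        


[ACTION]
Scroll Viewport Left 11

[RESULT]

                        ┃2024-01-15 00:0
                        ┃2024-01-15 00:0
                        ┃2024-01-15 00:0
  ┏━━━━━━━━━━━━━━━━━━━━━━━━━━┓01-15 00:0
  ┃ CheckboxTree             ┃01-15 00:0
  ┠──────────────────────────┨01-15 00:0
  ┃>[-] project/             ┃01-15 00:0
  ┃   [ ] server.toml        ┃01-15 00:0
  ┃   [x] types.py           ┃01-15 00:0
  ┃   [ ] handler.h          ┃01-15 00:0
  ┃   [-] vendor/            ┃01-15 00:0
  ┃     [x] server.py        ┃01-15 00:0
  ┃     [ ] config.txt       ┃01-15 00:0
  ┃   [ ] client.py          ┃01-15 00:0
  ┃   [ ] index.h            ┃01-15 00:0
  ┃   [ ] handler.rs         ┃━━━━━━━━━━
  ┃                          ┃          
  ┃                          ┃          
  ┃                          ┃          
  ┗━━━━━━━━━━━━━━━━━━━━━━━━━━┛          
                                        
                                        


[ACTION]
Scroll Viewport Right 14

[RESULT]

          ┃2024-01-15 00:00:03.039 [DEBU
          ┃2024-01-15 00:00:08.840 [INFO
          ┃2024-01-15 00:00:09.480 [INFO
━━━━━━━━━━━━━━━┓01-15 00:00:13.077 [WARN
ee             ┃01-15 00:00:15.992 [DEBU
───────────────┨01-15 00:00:15.129 [INFO
t/             ┃01-15 00:00:15.652 [DEBU
er.toml        ┃01-15 00:00:20.480 [WARN
s.py           ┃01-15 00:00:22.831 [INFO
ler.h          ┃01-15 00:00:25.030 [ERRO
or/            ┃01-15 00:00:26.076 [ERRO
rver.py        ┃01-15 00:00:26.662 [WARN
nfig.txt       ┃01-15 00:00:28.448 [INFO
nt.py          ┃01-15 00:00:32.382 [INFO
x.h            ┃01-15 00:00:34.934 [INFO
ler.rs         ┃━━━━━━━━━━━━━━━━━━━━━━━━
               ┃                        
               ┃                        
               ┃                        
━━━━━━━━━━━━━━━┛                        
                                        
                                        


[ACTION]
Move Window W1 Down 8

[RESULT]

          ┃2024-01-15 00:00:03.039 [DEBU
          ┃2024-01-15 00:00:08.840 [INFO
          ┃2024-01-15 00:00:09.480 [INFO
          ┃2024-01-15 00:00:13.077 [WARN
          ┃2024-01-15 00:00:15.992 [DEBU
          ┃2024-01-15 00:00:15.129 [INFO
          ┃2024-01-15 00:00:15.652 [DEBU
          ┃2024-01-15 00:00:20.480 [WARN
━━━━━━━━━━━━━━━┓01-15 00:00:22.831 [INFO
ee             ┃01-15 00:00:25.030 [ERRO
───────────────┨01-15 00:00:26.076 [ERRO
t/             ┃01-15 00:00:26.662 [WARN
er.toml        ┃01-15 00:00:28.448 [INFO
s.py           ┃01-15 00:00:32.382 [INFO
ler.h          ┃01-15 00:00:34.934 [INFO
or/            ┃━━━━━━━━━━━━━━━━━━━━━━━━
rver.py        ┃                        
nfig.txt       ┃                        
nt.py          ┃                        
x.h            ┃                        
ler.rs         ┃                        
               ┃                        


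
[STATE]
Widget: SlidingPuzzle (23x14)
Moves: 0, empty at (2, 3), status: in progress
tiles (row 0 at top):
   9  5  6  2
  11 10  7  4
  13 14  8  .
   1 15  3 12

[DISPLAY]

┌────┬────┬────┬────┐  
│  9 │  5 │  6 │  2 │  
├────┼────┼────┼────┤  
│ 11 │ 10 │  7 │  4 │  
├────┼────┼────┼────┤  
│ 13 │ 14 │  8 │    │  
├────┼────┼────┼────┤  
│  1 │ 15 │  3 │ 12 │  
└────┴────┴────┴────┘  
Moves: 0               
                       
                       
                       
                       


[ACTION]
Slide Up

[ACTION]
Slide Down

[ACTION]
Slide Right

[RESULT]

┌────┬────┬────┬────┐  
│  9 │  5 │  6 │  2 │  
├────┼────┼────┼────┤  
│ 11 │ 10 │  7 │  4 │  
├────┼────┼────┼────┤  
│ 13 │ 14 │    │  8 │  
├────┼────┼────┼────┤  
│  1 │ 15 │  3 │ 12 │  
└────┴────┴────┴────┘  
Moves: 3               
                       
                       
                       
                       


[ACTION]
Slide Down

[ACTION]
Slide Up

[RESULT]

┌────┬────┬────┬────┐  
│  9 │  5 │  6 │  2 │  
├────┼────┼────┼────┤  
│ 11 │ 10 │  7 │  4 │  
├────┼────┼────┼────┤  
│ 13 │ 14 │    │  8 │  
├────┼────┼────┼────┤  
│  1 │ 15 │  3 │ 12 │  
└────┴────┴────┴────┘  
Moves: 5               
                       
                       
                       
                       


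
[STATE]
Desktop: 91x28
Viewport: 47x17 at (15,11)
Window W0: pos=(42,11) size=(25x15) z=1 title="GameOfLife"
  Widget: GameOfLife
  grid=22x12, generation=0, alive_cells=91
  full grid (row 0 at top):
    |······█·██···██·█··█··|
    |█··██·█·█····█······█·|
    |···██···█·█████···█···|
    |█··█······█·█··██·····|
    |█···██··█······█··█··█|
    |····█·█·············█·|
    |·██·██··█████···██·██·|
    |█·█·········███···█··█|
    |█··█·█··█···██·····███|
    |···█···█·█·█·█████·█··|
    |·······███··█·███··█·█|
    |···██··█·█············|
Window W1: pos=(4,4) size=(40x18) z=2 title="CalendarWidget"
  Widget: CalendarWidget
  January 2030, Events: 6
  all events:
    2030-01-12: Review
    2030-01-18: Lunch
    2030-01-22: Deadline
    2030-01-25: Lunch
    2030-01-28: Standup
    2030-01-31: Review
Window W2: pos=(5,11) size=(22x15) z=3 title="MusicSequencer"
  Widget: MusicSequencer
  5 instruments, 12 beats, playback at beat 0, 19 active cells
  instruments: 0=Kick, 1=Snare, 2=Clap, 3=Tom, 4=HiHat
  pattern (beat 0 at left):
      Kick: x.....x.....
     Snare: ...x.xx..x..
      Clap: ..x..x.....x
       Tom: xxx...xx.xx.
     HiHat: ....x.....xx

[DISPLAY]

━━━━━━━━━━━┓                ┃━━━━━━━━━━━━━━━━━━
uencer     ┃                ┃GameOfLife        
───────────┨                ┃──────────────────
345678901  ┃                ┃en: 0             
···█·····  ┃                ┃··██·█·█····█·····
█·██··█··  ┃                ┃··██···█·█████···█
··█·····█  ┃                ┃··█······█·█··██··
···██·██·  ┃                ┃···██··█······█··█
·█·····██  ┃                ┃···█·█············
           ┃                ┃██·██··█████···██·
           ┃━━━━━━━━━━━━━━━━┛·█·········███···█
           ┃               ┃█··█·█··█···██·····
           ┃               ┃···█···█·█·█·█████·
           ┃               ┃·······███··█·███··
━━━━━━━━━━━┛               ┗━━━━━━━━━━━━━━━━━━━
                                               
                                               


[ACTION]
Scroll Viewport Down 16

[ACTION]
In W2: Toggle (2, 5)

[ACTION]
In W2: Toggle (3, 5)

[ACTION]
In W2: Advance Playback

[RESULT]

━━━━━━━━━━━┓                ┃━━━━━━━━━━━━━━━━━━
uencer     ┃                ┃GameOfLife        
───────────┨                ┃──────────────────
345678901  ┃                ┃en: 0             
···█·····  ┃                ┃··██·█·█····█·····
█·██··█··  ┃                ┃··██···█·█████···█
········█  ┃                ┃··█······█·█··██··
··███·██·  ┃                ┃···██··█······█··█
·█·····██  ┃                ┃···█·█············
           ┃                ┃██·██··█████···██·
           ┃━━━━━━━━━━━━━━━━┛·█·········███···█
           ┃               ┃█··█·█··█···██·····
           ┃               ┃···█···█·█·█·█████·
           ┃               ┃·······███··█·███··
━━━━━━━━━━━┛               ┗━━━━━━━━━━━━━━━━━━━
                                               
                                               


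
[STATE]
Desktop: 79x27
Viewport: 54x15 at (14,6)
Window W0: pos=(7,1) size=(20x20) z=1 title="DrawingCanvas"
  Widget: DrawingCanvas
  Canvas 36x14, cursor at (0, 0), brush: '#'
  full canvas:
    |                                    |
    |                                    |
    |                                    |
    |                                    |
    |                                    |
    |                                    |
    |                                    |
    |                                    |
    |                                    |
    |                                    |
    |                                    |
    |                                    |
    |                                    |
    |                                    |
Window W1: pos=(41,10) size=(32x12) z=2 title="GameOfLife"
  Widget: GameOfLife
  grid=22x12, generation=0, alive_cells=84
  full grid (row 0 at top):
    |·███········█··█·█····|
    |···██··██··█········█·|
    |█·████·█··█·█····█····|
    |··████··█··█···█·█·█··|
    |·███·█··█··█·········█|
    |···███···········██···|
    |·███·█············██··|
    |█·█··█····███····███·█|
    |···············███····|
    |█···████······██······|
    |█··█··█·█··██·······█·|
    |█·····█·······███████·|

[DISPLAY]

            ┃                                         
            ┃                                         
            ┃                                         
            ┃                                         
            ┃              ┏━━━━━━━━━━━━━━━━━━━━━━━━━━
            ┃              ┃ GameOfLife               
            ┃              ┠──────────────────────────
            ┃              ┃Gen: 0                    
            ┃              ┃█·████·█··█·█····█····    
            ┃              ┃··████··█··█···█·█·█··    
            ┃              ┃·███·█··█··█·········█    
            ┃              ┃···███···········██···    
            ┃              ┃·███·█············██··    
            ┃              ┃█·█··█····███····███·█    
━━━━━━━━━━━━┛              ┃···············███····    


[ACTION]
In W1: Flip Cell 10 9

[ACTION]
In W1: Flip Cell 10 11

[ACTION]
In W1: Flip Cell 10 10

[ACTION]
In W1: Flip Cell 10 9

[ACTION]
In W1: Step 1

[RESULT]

            ┃                                         
            ┃                                         
            ┃                                         
            ┃                                         
            ┃              ┏━━━━━━━━━━━━━━━━━━━━━━━━━━
            ┃              ┃ GameOfLife               
            ┃              ┠──────────────────────────
            ┃              ┃Gen: 1                    
            ┃              ┃·█·····█·██·█···█·█···    
            ┃              ┃·······██████···█·█···    
            ┃              ┃·█····█·········██····    
            ┃              ┃·····██··········███··    
            ┃              ┃·█···██····█········█·    
            ┃              ┃··███······█·······██·    
━━━━━━━━━━━━┛              ┃·█··█······█··██·█····    
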